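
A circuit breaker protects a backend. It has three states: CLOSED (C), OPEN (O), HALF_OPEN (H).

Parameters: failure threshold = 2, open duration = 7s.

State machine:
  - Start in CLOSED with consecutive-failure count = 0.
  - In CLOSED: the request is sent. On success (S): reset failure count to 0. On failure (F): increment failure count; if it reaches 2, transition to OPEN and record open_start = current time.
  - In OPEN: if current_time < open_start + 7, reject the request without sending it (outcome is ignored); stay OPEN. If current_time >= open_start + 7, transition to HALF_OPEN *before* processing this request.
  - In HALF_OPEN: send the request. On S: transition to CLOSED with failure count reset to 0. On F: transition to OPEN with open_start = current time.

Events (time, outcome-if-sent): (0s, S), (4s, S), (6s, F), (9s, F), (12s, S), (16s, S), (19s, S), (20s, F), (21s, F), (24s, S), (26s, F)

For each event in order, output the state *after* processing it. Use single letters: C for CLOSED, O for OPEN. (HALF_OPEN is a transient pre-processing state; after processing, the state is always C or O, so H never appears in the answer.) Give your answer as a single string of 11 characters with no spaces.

State after each event:
  event#1 t=0s outcome=S: state=CLOSED
  event#2 t=4s outcome=S: state=CLOSED
  event#3 t=6s outcome=F: state=CLOSED
  event#4 t=9s outcome=F: state=OPEN
  event#5 t=12s outcome=S: state=OPEN
  event#6 t=16s outcome=S: state=CLOSED
  event#7 t=19s outcome=S: state=CLOSED
  event#8 t=20s outcome=F: state=CLOSED
  event#9 t=21s outcome=F: state=OPEN
  event#10 t=24s outcome=S: state=OPEN
  event#11 t=26s outcome=F: state=OPEN

Answer: CCCOOCCCOOO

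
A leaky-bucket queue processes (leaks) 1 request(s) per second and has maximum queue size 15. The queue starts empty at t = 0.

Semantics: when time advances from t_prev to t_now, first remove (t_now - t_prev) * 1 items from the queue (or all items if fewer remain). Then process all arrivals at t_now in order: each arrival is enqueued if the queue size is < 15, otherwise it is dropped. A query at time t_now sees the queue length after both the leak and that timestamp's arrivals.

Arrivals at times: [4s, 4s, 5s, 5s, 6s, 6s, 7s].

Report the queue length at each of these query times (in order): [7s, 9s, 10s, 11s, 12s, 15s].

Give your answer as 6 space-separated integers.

Queue lengths at query times:
  query t=7s: backlog = 4
  query t=9s: backlog = 2
  query t=10s: backlog = 1
  query t=11s: backlog = 0
  query t=12s: backlog = 0
  query t=15s: backlog = 0

Answer: 4 2 1 0 0 0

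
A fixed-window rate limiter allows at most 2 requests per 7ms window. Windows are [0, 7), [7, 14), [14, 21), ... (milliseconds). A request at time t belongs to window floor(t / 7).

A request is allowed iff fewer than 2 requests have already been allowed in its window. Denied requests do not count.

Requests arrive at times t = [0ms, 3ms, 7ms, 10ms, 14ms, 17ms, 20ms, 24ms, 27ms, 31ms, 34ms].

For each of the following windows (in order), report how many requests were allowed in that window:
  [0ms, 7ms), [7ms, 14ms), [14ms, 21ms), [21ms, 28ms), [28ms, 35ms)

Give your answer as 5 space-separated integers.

Answer: 2 2 2 2 2

Derivation:
Processing requests:
  req#1 t=0ms (window 0): ALLOW
  req#2 t=3ms (window 0): ALLOW
  req#3 t=7ms (window 1): ALLOW
  req#4 t=10ms (window 1): ALLOW
  req#5 t=14ms (window 2): ALLOW
  req#6 t=17ms (window 2): ALLOW
  req#7 t=20ms (window 2): DENY
  req#8 t=24ms (window 3): ALLOW
  req#9 t=27ms (window 3): ALLOW
  req#10 t=31ms (window 4): ALLOW
  req#11 t=34ms (window 4): ALLOW

Allowed counts by window: 2 2 2 2 2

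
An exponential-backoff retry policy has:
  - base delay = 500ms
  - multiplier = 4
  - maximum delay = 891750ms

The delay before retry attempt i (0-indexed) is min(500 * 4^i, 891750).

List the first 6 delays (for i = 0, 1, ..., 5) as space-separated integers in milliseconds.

Answer: 500 2000 8000 32000 128000 512000

Derivation:
Computing each delay:
  i=0: min(500*4^0, 891750) = 500
  i=1: min(500*4^1, 891750) = 2000
  i=2: min(500*4^2, 891750) = 8000
  i=3: min(500*4^3, 891750) = 32000
  i=4: min(500*4^4, 891750) = 128000
  i=5: min(500*4^5, 891750) = 512000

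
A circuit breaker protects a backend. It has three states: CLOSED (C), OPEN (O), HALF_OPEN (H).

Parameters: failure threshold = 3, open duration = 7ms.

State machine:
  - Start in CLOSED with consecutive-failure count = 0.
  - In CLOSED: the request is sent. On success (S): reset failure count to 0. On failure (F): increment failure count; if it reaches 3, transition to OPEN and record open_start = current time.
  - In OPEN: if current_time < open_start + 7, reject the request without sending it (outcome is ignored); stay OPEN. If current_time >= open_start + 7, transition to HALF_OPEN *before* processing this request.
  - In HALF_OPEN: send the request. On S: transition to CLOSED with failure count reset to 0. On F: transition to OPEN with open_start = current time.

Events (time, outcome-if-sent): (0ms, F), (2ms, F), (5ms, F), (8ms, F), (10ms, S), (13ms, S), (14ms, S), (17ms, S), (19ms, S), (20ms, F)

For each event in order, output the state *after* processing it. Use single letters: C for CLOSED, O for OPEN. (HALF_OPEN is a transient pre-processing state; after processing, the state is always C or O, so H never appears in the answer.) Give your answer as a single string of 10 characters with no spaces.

State after each event:
  event#1 t=0ms outcome=F: state=CLOSED
  event#2 t=2ms outcome=F: state=CLOSED
  event#3 t=5ms outcome=F: state=OPEN
  event#4 t=8ms outcome=F: state=OPEN
  event#5 t=10ms outcome=S: state=OPEN
  event#6 t=13ms outcome=S: state=CLOSED
  event#7 t=14ms outcome=S: state=CLOSED
  event#8 t=17ms outcome=S: state=CLOSED
  event#9 t=19ms outcome=S: state=CLOSED
  event#10 t=20ms outcome=F: state=CLOSED

Answer: CCOOOCCCCC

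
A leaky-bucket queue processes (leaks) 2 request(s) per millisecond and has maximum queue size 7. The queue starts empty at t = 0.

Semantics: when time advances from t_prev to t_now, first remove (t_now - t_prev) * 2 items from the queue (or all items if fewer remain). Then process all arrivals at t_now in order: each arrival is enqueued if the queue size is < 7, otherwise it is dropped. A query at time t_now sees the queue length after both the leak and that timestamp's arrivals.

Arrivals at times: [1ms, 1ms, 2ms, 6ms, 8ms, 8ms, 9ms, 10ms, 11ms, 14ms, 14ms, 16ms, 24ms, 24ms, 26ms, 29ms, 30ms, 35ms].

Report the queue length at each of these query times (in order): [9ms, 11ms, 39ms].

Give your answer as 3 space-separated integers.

Answer: 1 1 0

Derivation:
Queue lengths at query times:
  query t=9ms: backlog = 1
  query t=11ms: backlog = 1
  query t=39ms: backlog = 0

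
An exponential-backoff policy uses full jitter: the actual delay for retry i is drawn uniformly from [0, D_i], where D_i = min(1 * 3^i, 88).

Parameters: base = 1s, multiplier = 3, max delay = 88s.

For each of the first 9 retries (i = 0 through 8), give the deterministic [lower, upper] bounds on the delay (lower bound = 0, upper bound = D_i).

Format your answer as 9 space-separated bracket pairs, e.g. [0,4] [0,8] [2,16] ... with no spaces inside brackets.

Computing bounds per retry:
  i=0: D_i=min(1*3^0,88)=1, bounds=[0,1]
  i=1: D_i=min(1*3^1,88)=3, bounds=[0,3]
  i=2: D_i=min(1*3^2,88)=9, bounds=[0,9]
  i=3: D_i=min(1*3^3,88)=27, bounds=[0,27]
  i=4: D_i=min(1*3^4,88)=81, bounds=[0,81]
  i=5: D_i=min(1*3^5,88)=88, bounds=[0,88]
  i=6: D_i=min(1*3^6,88)=88, bounds=[0,88]
  i=7: D_i=min(1*3^7,88)=88, bounds=[0,88]
  i=8: D_i=min(1*3^8,88)=88, bounds=[0,88]

Answer: [0,1] [0,3] [0,9] [0,27] [0,81] [0,88] [0,88] [0,88] [0,88]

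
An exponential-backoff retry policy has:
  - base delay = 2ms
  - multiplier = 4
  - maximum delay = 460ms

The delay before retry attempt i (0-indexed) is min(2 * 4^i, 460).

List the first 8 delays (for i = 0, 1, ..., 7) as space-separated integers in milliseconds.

Computing each delay:
  i=0: min(2*4^0, 460) = 2
  i=1: min(2*4^1, 460) = 8
  i=2: min(2*4^2, 460) = 32
  i=3: min(2*4^3, 460) = 128
  i=4: min(2*4^4, 460) = 460
  i=5: min(2*4^5, 460) = 460
  i=6: min(2*4^6, 460) = 460
  i=7: min(2*4^7, 460) = 460

Answer: 2 8 32 128 460 460 460 460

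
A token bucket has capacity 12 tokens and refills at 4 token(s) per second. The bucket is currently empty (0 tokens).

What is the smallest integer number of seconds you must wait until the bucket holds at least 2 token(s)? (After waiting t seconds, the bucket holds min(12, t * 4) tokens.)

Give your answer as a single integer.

Need t * 4 >= 2, so t >= 2/4.
Smallest integer t = ceil(2/4) = 1.

Answer: 1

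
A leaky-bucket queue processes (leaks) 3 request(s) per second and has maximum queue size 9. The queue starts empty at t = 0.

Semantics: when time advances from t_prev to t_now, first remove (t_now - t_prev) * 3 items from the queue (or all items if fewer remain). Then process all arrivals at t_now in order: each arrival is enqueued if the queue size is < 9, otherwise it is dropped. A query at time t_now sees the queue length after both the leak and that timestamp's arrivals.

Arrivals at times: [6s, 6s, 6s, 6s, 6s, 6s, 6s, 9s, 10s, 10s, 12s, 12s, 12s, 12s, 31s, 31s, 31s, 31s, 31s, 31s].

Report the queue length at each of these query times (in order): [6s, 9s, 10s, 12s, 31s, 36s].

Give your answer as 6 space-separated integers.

Queue lengths at query times:
  query t=6s: backlog = 7
  query t=9s: backlog = 1
  query t=10s: backlog = 2
  query t=12s: backlog = 4
  query t=31s: backlog = 6
  query t=36s: backlog = 0

Answer: 7 1 2 4 6 0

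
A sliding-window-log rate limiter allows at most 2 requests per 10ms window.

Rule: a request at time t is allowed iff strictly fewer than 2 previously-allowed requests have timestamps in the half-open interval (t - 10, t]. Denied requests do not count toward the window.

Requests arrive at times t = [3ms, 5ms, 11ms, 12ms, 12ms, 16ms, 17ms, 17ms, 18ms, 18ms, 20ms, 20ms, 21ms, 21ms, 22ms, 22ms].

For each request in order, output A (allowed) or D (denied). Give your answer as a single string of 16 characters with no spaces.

Answer: AADDDAADDDDDDDDD

Derivation:
Tracking allowed requests in the window:
  req#1 t=3ms: ALLOW
  req#2 t=5ms: ALLOW
  req#3 t=11ms: DENY
  req#4 t=12ms: DENY
  req#5 t=12ms: DENY
  req#6 t=16ms: ALLOW
  req#7 t=17ms: ALLOW
  req#8 t=17ms: DENY
  req#9 t=18ms: DENY
  req#10 t=18ms: DENY
  req#11 t=20ms: DENY
  req#12 t=20ms: DENY
  req#13 t=21ms: DENY
  req#14 t=21ms: DENY
  req#15 t=22ms: DENY
  req#16 t=22ms: DENY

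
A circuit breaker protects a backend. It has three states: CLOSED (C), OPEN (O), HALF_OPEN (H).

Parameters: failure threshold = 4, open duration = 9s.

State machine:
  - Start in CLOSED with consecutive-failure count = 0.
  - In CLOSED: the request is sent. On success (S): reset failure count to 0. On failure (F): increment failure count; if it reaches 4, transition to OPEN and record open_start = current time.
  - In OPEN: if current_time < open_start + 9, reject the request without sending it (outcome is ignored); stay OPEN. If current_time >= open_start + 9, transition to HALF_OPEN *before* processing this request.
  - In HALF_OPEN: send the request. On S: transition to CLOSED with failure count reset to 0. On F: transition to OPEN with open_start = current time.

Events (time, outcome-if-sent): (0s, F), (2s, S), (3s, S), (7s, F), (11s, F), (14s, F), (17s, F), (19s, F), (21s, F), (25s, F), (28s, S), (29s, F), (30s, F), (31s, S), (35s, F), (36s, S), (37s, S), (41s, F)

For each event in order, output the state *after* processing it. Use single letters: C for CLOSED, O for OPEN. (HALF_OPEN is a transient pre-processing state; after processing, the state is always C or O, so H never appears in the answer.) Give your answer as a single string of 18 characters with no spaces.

Answer: CCCCCCOOOOCCCCCCCC

Derivation:
State after each event:
  event#1 t=0s outcome=F: state=CLOSED
  event#2 t=2s outcome=S: state=CLOSED
  event#3 t=3s outcome=S: state=CLOSED
  event#4 t=7s outcome=F: state=CLOSED
  event#5 t=11s outcome=F: state=CLOSED
  event#6 t=14s outcome=F: state=CLOSED
  event#7 t=17s outcome=F: state=OPEN
  event#8 t=19s outcome=F: state=OPEN
  event#9 t=21s outcome=F: state=OPEN
  event#10 t=25s outcome=F: state=OPEN
  event#11 t=28s outcome=S: state=CLOSED
  event#12 t=29s outcome=F: state=CLOSED
  event#13 t=30s outcome=F: state=CLOSED
  event#14 t=31s outcome=S: state=CLOSED
  event#15 t=35s outcome=F: state=CLOSED
  event#16 t=36s outcome=S: state=CLOSED
  event#17 t=37s outcome=S: state=CLOSED
  event#18 t=41s outcome=F: state=CLOSED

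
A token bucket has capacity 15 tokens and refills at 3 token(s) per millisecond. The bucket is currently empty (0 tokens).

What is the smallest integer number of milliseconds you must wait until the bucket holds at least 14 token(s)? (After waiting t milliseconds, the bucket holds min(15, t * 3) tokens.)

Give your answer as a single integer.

Need t * 3 >= 14, so t >= 14/3.
Smallest integer t = ceil(14/3) = 5.

Answer: 5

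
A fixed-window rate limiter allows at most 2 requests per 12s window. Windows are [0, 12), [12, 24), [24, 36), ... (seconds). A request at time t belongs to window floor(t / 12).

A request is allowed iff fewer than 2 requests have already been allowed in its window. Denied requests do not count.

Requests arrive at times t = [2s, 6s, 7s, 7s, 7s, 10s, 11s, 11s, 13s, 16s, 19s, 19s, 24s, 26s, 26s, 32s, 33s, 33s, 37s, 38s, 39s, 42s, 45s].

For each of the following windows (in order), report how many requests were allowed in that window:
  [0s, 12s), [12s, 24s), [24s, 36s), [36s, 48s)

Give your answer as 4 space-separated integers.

Answer: 2 2 2 2

Derivation:
Processing requests:
  req#1 t=2s (window 0): ALLOW
  req#2 t=6s (window 0): ALLOW
  req#3 t=7s (window 0): DENY
  req#4 t=7s (window 0): DENY
  req#5 t=7s (window 0): DENY
  req#6 t=10s (window 0): DENY
  req#7 t=11s (window 0): DENY
  req#8 t=11s (window 0): DENY
  req#9 t=13s (window 1): ALLOW
  req#10 t=16s (window 1): ALLOW
  req#11 t=19s (window 1): DENY
  req#12 t=19s (window 1): DENY
  req#13 t=24s (window 2): ALLOW
  req#14 t=26s (window 2): ALLOW
  req#15 t=26s (window 2): DENY
  req#16 t=32s (window 2): DENY
  req#17 t=33s (window 2): DENY
  req#18 t=33s (window 2): DENY
  req#19 t=37s (window 3): ALLOW
  req#20 t=38s (window 3): ALLOW
  req#21 t=39s (window 3): DENY
  req#22 t=42s (window 3): DENY
  req#23 t=45s (window 3): DENY

Allowed counts by window: 2 2 2 2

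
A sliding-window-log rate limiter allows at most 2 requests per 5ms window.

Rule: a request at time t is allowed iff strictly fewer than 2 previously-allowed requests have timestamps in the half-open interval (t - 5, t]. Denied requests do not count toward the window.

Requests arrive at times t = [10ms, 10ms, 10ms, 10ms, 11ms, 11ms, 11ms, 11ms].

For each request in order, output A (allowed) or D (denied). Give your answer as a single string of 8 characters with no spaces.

Answer: AADDDDDD

Derivation:
Tracking allowed requests in the window:
  req#1 t=10ms: ALLOW
  req#2 t=10ms: ALLOW
  req#3 t=10ms: DENY
  req#4 t=10ms: DENY
  req#5 t=11ms: DENY
  req#6 t=11ms: DENY
  req#7 t=11ms: DENY
  req#8 t=11ms: DENY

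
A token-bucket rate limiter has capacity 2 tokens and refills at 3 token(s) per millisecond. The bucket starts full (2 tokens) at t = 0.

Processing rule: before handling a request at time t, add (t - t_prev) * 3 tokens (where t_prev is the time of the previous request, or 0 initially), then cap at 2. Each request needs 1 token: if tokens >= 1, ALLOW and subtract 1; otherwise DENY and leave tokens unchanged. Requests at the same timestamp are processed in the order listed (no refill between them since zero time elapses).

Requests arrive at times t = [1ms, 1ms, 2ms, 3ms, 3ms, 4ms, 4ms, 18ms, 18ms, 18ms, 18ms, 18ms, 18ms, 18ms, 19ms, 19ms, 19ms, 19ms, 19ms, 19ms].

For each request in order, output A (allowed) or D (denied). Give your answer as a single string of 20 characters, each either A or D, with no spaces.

Simulating step by step:
  req#1 t=1ms: ALLOW
  req#2 t=1ms: ALLOW
  req#3 t=2ms: ALLOW
  req#4 t=3ms: ALLOW
  req#5 t=3ms: ALLOW
  req#6 t=4ms: ALLOW
  req#7 t=4ms: ALLOW
  req#8 t=18ms: ALLOW
  req#9 t=18ms: ALLOW
  req#10 t=18ms: DENY
  req#11 t=18ms: DENY
  req#12 t=18ms: DENY
  req#13 t=18ms: DENY
  req#14 t=18ms: DENY
  req#15 t=19ms: ALLOW
  req#16 t=19ms: ALLOW
  req#17 t=19ms: DENY
  req#18 t=19ms: DENY
  req#19 t=19ms: DENY
  req#20 t=19ms: DENY

Answer: AAAAAAAAADDDDDAADDDD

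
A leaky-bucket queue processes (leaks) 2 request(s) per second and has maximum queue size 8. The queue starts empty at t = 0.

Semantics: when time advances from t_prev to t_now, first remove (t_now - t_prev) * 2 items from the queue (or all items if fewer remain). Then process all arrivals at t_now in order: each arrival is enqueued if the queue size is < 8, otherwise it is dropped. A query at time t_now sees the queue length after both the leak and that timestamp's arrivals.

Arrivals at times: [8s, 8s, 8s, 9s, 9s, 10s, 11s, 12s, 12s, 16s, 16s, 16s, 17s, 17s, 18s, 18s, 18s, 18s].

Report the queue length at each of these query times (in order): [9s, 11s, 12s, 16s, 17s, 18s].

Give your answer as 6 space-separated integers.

Queue lengths at query times:
  query t=9s: backlog = 3
  query t=11s: backlog = 1
  query t=12s: backlog = 2
  query t=16s: backlog = 3
  query t=17s: backlog = 3
  query t=18s: backlog = 5

Answer: 3 1 2 3 3 5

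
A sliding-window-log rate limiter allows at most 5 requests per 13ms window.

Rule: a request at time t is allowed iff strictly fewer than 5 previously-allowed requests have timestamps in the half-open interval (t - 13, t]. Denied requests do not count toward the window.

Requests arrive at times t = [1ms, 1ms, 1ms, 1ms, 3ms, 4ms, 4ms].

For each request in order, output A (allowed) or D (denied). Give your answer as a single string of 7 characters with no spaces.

Answer: AAAAADD

Derivation:
Tracking allowed requests in the window:
  req#1 t=1ms: ALLOW
  req#2 t=1ms: ALLOW
  req#3 t=1ms: ALLOW
  req#4 t=1ms: ALLOW
  req#5 t=3ms: ALLOW
  req#6 t=4ms: DENY
  req#7 t=4ms: DENY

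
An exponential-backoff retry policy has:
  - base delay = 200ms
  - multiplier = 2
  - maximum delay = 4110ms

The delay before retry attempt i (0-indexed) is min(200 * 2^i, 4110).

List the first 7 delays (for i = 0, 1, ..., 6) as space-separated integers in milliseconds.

Answer: 200 400 800 1600 3200 4110 4110

Derivation:
Computing each delay:
  i=0: min(200*2^0, 4110) = 200
  i=1: min(200*2^1, 4110) = 400
  i=2: min(200*2^2, 4110) = 800
  i=3: min(200*2^3, 4110) = 1600
  i=4: min(200*2^4, 4110) = 3200
  i=5: min(200*2^5, 4110) = 4110
  i=6: min(200*2^6, 4110) = 4110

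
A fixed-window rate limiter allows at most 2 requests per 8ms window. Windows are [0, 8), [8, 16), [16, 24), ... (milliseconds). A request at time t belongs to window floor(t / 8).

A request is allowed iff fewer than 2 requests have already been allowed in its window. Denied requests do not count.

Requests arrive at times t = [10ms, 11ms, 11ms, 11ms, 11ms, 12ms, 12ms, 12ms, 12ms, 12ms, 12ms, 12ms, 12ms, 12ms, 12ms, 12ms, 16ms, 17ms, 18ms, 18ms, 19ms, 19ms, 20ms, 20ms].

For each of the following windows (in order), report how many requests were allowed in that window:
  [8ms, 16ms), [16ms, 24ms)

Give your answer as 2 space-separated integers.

Processing requests:
  req#1 t=10ms (window 1): ALLOW
  req#2 t=11ms (window 1): ALLOW
  req#3 t=11ms (window 1): DENY
  req#4 t=11ms (window 1): DENY
  req#5 t=11ms (window 1): DENY
  req#6 t=12ms (window 1): DENY
  req#7 t=12ms (window 1): DENY
  req#8 t=12ms (window 1): DENY
  req#9 t=12ms (window 1): DENY
  req#10 t=12ms (window 1): DENY
  req#11 t=12ms (window 1): DENY
  req#12 t=12ms (window 1): DENY
  req#13 t=12ms (window 1): DENY
  req#14 t=12ms (window 1): DENY
  req#15 t=12ms (window 1): DENY
  req#16 t=12ms (window 1): DENY
  req#17 t=16ms (window 2): ALLOW
  req#18 t=17ms (window 2): ALLOW
  req#19 t=18ms (window 2): DENY
  req#20 t=18ms (window 2): DENY
  req#21 t=19ms (window 2): DENY
  req#22 t=19ms (window 2): DENY
  req#23 t=20ms (window 2): DENY
  req#24 t=20ms (window 2): DENY

Allowed counts by window: 2 2

Answer: 2 2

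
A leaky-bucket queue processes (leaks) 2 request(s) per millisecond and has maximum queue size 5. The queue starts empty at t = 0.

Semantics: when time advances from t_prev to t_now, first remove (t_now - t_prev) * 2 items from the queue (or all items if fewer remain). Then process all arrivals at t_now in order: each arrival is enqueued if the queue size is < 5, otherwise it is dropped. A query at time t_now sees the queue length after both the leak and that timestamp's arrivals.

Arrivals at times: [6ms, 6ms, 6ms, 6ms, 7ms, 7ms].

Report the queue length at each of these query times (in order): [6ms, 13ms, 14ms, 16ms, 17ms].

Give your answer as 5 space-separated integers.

Answer: 4 0 0 0 0

Derivation:
Queue lengths at query times:
  query t=6ms: backlog = 4
  query t=13ms: backlog = 0
  query t=14ms: backlog = 0
  query t=16ms: backlog = 0
  query t=17ms: backlog = 0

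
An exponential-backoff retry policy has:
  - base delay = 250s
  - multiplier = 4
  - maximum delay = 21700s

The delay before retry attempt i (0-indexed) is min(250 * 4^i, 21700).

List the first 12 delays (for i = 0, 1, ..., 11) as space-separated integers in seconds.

Computing each delay:
  i=0: min(250*4^0, 21700) = 250
  i=1: min(250*4^1, 21700) = 1000
  i=2: min(250*4^2, 21700) = 4000
  i=3: min(250*4^3, 21700) = 16000
  i=4: min(250*4^4, 21700) = 21700
  i=5: min(250*4^5, 21700) = 21700
  i=6: min(250*4^6, 21700) = 21700
  i=7: min(250*4^7, 21700) = 21700
  i=8: min(250*4^8, 21700) = 21700
  i=9: min(250*4^9, 21700) = 21700
  i=10: min(250*4^10, 21700) = 21700
  i=11: min(250*4^11, 21700) = 21700

Answer: 250 1000 4000 16000 21700 21700 21700 21700 21700 21700 21700 21700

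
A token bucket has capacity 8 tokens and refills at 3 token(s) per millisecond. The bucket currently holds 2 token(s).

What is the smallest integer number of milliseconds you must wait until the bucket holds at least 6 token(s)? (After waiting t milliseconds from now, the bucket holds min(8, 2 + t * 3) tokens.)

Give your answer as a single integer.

Need 2 + t * 3 >= 6, so t >= 4/3.
Smallest integer t = ceil(4/3) = 2.

Answer: 2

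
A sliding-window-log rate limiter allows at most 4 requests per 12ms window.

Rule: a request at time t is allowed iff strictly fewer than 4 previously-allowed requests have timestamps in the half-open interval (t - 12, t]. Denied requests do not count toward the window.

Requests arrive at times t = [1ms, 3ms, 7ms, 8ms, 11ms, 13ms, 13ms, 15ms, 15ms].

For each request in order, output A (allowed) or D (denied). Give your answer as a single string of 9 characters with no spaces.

Answer: AAAADADAD

Derivation:
Tracking allowed requests in the window:
  req#1 t=1ms: ALLOW
  req#2 t=3ms: ALLOW
  req#3 t=7ms: ALLOW
  req#4 t=8ms: ALLOW
  req#5 t=11ms: DENY
  req#6 t=13ms: ALLOW
  req#7 t=13ms: DENY
  req#8 t=15ms: ALLOW
  req#9 t=15ms: DENY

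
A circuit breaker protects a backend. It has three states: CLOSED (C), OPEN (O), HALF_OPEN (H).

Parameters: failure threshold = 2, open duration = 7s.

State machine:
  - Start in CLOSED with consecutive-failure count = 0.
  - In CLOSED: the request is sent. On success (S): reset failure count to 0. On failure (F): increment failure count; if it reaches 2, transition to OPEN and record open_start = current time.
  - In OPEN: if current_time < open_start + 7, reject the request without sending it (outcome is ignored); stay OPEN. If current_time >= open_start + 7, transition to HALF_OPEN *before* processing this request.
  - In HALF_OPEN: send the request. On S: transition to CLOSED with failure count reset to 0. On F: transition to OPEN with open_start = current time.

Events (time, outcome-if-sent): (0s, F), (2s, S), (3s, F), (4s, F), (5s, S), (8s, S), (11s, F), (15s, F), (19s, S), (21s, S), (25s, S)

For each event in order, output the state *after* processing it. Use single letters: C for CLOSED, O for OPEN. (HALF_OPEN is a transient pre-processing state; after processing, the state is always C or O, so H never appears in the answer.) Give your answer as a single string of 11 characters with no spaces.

Answer: CCCOOOOOCCC

Derivation:
State after each event:
  event#1 t=0s outcome=F: state=CLOSED
  event#2 t=2s outcome=S: state=CLOSED
  event#3 t=3s outcome=F: state=CLOSED
  event#4 t=4s outcome=F: state=OPEN
  event#5 t=5s outcome=S: state=OPEN
  event#6 t=8s outcome=S: state=OPEN
  event#7 t=11s outcome=F: state=OPEN
  event#8 t=15s outcome=F: state=OPEN
  event#9 t=19s outcome=S: state=CLOSED
  event#10 t=21s outcome=S: state=CLOSED
  event#11 t=25s outcome=S: state=CLOSED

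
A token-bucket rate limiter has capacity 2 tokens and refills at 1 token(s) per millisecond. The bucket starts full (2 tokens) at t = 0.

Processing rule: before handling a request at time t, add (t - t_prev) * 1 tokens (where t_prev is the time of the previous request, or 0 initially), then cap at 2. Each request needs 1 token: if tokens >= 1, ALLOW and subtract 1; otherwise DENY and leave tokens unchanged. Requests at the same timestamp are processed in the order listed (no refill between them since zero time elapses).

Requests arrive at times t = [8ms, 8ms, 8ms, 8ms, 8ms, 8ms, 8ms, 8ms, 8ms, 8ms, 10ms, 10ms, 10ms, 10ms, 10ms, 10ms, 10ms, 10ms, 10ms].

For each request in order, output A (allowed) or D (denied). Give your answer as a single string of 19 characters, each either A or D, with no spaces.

Simulating step by step:
  req#1 t=8ms: ALLOW
  req#2 t=8ms: ALLOW
  req#3 t=8ms: DENY
  req#4 t=8ms: DENY
  req#5 t=8ms: DENY
  req#6 t=8ms: DENY
  req#7 t=8ms: DENY
  req#8 t=8ms: DENY
  req#9 t=8ms: DENY
  req#10 t=8ms: DENY
  req#11 t=10ms: ALLOW
  req#12 t=10ms: ALLOW
  req#13 t=10ms: DENY
  req#14 t=10ms: DENY
  req#15 t=10ms: DENY
  req#16 t=10ms: DENY
  req#17 t=10ms: DENY
  req#18 t=10ms: DENY
  req#19 t=10ms: DENY

Answer: AADDDDDDDDAADDDDDDD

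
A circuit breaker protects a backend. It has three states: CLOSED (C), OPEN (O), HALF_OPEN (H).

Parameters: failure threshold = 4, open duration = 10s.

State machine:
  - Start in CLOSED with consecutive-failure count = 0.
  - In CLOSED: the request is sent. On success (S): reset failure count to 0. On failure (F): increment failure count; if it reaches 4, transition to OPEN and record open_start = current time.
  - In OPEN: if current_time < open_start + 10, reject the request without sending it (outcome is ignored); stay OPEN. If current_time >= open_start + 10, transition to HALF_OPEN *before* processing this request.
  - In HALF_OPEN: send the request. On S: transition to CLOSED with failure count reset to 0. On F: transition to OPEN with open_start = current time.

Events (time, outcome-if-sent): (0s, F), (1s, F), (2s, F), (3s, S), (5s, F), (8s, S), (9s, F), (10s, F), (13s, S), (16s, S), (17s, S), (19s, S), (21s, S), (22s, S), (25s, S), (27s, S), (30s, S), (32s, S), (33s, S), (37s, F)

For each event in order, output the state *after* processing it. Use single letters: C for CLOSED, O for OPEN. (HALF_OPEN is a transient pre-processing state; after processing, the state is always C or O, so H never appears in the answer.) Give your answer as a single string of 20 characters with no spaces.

Answer: CCCCCCCCCCCCCCCCCCCC

Derivation:
State after each event:
  event#1 t=0s outcome=F: state=CLOSED
  event#2 t=1s outcome=F: state=CLOSED
  event#3 t=2s outcome=F: state=CLOSED
  event#4 t=3s outcome=S: state=CLOSED
  event#5 t=5s outcome=F: state=CLOSED
  event#6 t=8s outcome=S: state=CLOSED
  event#7 t=9s outcome=F: state=CLOSED
  event#8 t=10s outcome=F: state=CLOSED
  event#9 t=13s outcome=S: state=CLOSED
  event#10 t=16s outcome=S: state=CLOSED
  event#11 t=17s outcome=S: state=CLOSED
  event#12 t=19s outcome=S: state=CLOSED
  event#13 t=21s outcome=S: state=CLOSED
  event#14 t=22s outcome=S: state=CLOSED
  event#15 t=25s outcome=S: state=CLOSED
  event#16 t=27s outcome=S: state=CLOSED
  event#17 t=30s outcome=S: state=CLOSED
  event#18 t=32s outcome=S: state=CLOSED
  event#19 t=33s outcome=S: state=CLOSED
  event#20 t=37s outcome=F: state=CLOSED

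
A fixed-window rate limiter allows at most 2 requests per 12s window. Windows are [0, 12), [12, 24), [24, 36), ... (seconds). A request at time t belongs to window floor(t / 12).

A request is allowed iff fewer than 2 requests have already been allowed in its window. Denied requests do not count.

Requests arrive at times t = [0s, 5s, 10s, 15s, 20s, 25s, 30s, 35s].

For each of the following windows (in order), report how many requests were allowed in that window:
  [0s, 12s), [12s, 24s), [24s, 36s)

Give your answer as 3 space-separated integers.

Answer: 2 2 2

Derivation:
Processing requests:
  req#1 t=0s (window 0): ALLOW
  req#2 t=5s (window 0): ALLOW
  req#3 t=10s (window 0): DENY
  req#4 t=15s (window 1): ALLOW
  req#5 t=20s (window 1): ALLOW
  req#6 t=25s (window 2): ALLOW
  req#7 t=30s (window 2): ALLOW
  req#8 t=35s (window 2): DENY

Allowed counts by window: 2 2 2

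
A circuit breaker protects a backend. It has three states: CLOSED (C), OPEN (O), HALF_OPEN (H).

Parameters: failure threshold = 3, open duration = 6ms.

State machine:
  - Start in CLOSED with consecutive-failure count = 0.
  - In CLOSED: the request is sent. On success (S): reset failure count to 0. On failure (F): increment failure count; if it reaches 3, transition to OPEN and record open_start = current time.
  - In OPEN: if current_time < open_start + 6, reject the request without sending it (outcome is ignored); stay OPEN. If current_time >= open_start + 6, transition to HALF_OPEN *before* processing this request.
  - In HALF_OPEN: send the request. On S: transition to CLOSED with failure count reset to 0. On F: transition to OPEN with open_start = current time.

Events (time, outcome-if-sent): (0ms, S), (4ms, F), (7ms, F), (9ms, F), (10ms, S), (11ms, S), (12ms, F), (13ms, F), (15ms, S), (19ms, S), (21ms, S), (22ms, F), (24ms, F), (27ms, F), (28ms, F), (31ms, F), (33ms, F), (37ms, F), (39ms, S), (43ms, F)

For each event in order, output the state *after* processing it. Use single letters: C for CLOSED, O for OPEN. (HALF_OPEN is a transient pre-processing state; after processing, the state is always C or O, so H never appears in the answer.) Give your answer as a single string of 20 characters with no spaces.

Answer: CCCOOOOOCCCCCOOOOOCC

Derivation:
State after each event:
  event#1 t=0ms outcome=S: state=CLOSED
  event#2 t=4ms outcome=F: state=CLOSED
  event#3 t=7ms outcome=F: state=CLOSED
  event#4 t=9ms outcome=F: state=OPEN
  event#5 t=10ms outcome=S: state=OPEN
  event#6 t=11ms outcome=S: state=OPEN
  event#7 t=12ms outcome=F: state=OPEN
  event#8 t=13ms outcome=F: state=OPEN
  event#9 t=15ms outcome=S: state=CLOSED
  event#10 t=19ms outcome=S: state=CLOSED
  event#11 t=21ms outcome=S: state=CLOSED
  event#12 t=22ms outcome=F: state=CLOSED
  event#13 t=24ms outcome=F: state=CLOSED
  event#14 t=27ms outcome=F: state=OPEN
  event#15 t=28ms outcome=F: state=OPEN
  event#16 t=31ms outcome=F: state=OPEN
  event#17 t=33ms outcome=F: state=OPEN
  event#18 t=37ms outcome=F: state=OPEN
  event#19 t=39ms outcome=S: state=CLOSED
  event#20 t=43ms outcome=F: state=CLOSED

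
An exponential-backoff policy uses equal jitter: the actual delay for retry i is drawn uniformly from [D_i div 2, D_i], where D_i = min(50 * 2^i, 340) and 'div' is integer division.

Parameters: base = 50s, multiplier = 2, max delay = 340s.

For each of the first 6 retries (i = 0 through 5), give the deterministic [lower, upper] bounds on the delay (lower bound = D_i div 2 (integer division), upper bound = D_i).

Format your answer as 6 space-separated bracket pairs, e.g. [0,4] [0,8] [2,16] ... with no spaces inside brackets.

Computing bounds per retry:
  i=0: D_i=min(50*2^0,340)=50, bounds=[25,50]
  i=1: D_i=min(50*2^1,340)=100, bounds=[50,100]
  i=2: D_i=min(50*2^2,340)=200, bounds=[100,200]
  i=3: D_i=min(50*2^3,340)=340, bounds=[170,340]
  i=4: D_i=min(50*2^4,340)=340, bounds=[170,340]
  i=5: D_i=min(50*2^5,340)=340, bounds=[170,340]

Answer: [25,50] [50,100] [100,200] [170,340] [170,340] [170,340]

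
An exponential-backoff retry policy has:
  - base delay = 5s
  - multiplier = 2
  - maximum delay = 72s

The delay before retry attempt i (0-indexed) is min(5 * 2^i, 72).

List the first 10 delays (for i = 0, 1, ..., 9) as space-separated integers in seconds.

Computing each delay:
  i=0: min(5*2^0, 72) = 5
  i=1: min(5*2^1, 72) = 10
  i=2: min(5*2^2, 72) = 20
  i=3: min(5*2^3, 72) = 40
  i=4: min(5*2^4, 72) = 72
  i=5: min(5*2^5, 72) = 72
  i=6: min(5*2^6, 72) = 72
  i=7: min(5*2^7, 72) = 72
  i=8: min(5*2^8, 72) = 72
  i=9: min(5*2^9, 72) = 72

Answer: 5 10 20 40 72 72 72 72 72 72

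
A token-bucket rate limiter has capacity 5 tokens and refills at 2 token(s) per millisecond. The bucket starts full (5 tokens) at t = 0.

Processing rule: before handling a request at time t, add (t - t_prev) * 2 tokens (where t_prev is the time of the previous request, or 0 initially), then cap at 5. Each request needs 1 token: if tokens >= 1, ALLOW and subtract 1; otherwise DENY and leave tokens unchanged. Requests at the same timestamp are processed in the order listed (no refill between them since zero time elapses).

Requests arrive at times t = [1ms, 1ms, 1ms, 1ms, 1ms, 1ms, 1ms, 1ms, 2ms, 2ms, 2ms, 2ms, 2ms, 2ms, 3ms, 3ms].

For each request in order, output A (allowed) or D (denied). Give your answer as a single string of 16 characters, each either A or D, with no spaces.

Answer: AAAAADDDAADDDDAA

Derivation:
Simulating step by step:
  req#1 t=1ms: ALLOW
  req#2 t=1ms: ALLOW
  req#3 t=1ms: ALLOW
  req#4 t=1ms: ALLOW
  req#5 t=1ms: ALLOW
  req#6 t=1ms: DENY
  req#7 t=1ms: DENY
  req#8 t=1ms: DENY
  req#9 t=2ms: ALLOW
  req#10 t=2ms: ALLOW
  req#11 t=2ms: DENY
  req#12 t=2ms: DENY
  req#13 t=2ms: DENY
  req#14 t=2ms: DENY
  req#15 t=3ms: ALLOW
  req#16 t=3ms: ALLOW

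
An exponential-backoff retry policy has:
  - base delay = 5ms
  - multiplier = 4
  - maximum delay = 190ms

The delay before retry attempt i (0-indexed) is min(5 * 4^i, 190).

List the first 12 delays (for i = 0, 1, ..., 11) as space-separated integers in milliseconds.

Answer: 5 20 80 190 190 190 190 190 190 190 190 190

Derivation:
Computing each delay:
  i=0: min(5*4^0, 190) = 5
  i=1: min(5*4^1, 190) = 20
  i=2: min(5*4^2, 190) = 80
  i=3: min(5*4^3, 190) = 190
  i=4: min(5*4^4, 190) = 190
  i=5: min(5*4^5, 190) = 190
  i=6: min(5*4^6, 190) = 190
  i=7: min(5*4^7, 190) = 190
  i=8: min(5*4^8, 190) = 190
  i=9: min(5*4^9, 190) = 190
  i=10: min(5*4^10, 190) = 190
  i=11: min(5*4^11, 190) = 190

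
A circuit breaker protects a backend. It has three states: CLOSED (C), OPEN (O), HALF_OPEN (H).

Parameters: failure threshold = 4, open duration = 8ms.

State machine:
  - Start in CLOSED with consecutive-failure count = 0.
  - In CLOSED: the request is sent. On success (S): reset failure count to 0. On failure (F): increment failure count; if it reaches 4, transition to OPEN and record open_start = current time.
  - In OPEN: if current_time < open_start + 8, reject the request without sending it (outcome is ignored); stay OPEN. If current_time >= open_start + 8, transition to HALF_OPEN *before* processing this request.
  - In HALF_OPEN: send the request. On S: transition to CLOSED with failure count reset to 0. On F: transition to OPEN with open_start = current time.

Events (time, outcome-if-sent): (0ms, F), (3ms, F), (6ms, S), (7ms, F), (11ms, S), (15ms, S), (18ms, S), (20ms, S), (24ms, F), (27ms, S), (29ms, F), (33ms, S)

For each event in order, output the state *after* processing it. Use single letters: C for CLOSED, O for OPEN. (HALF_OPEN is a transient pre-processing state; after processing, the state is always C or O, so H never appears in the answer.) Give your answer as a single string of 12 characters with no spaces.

Answer: CCCCCCCCCCCC

Derivation:
State after each event:
  event#1 t=0ms outcome=F: state=CLOSED
  event#2 t=3ms outcome=F: state=CLOSED
  event#3 t=6ms outcome=S: state=CLOSED
  event#4 t=7ms outcome=F: state=CLOSED
  event#5 t=11ms outcome=S: state=CLOSED
  event#6 t=15ms outcome=S: state=CLOSED
  event#7 t=18ms outcome=S: state=CLOSED
  event#8 t=20ms outcome=S: state=CLOSED
  event#9 t=24ms outcome=F: state=CLOSED
  event#10 t=27ms outcome=S: state=CLOSED
  event#11 t=29ms outcome=F: state=CLOSED
  event#12 t=33ms outcome=S: state=CLOSED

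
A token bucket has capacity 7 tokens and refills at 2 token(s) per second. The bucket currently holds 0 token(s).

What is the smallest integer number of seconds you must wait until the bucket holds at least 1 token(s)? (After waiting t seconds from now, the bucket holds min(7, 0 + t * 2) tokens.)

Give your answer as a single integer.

Need 0 + t * 2 >= 1, so t >= 1/2.
Smallest integer t = ceil(1/2) = 1.

Answer: 1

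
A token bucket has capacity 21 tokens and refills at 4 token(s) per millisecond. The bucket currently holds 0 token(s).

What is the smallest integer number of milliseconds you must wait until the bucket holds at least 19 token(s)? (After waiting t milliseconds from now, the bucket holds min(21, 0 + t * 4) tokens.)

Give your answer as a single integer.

Need 0 + t * 4 >= 19, so t >= 19/4.
Smallest integer t = ceil(19/4) = 5.

Answer: 5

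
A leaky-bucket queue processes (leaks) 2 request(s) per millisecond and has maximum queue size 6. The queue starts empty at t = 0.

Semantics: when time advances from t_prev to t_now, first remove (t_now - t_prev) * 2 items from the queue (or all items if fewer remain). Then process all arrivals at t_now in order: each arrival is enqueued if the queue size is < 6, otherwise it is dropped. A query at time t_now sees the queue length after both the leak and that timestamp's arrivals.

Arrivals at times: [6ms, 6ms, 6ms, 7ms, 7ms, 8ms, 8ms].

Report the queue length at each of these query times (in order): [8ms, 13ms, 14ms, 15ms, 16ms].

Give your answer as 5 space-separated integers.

Queue lengths at query times:
  query t=8ms: backlog = 3
  query t=13ms: backlog = 0
  query t=14ms: backlog = 0
  query t=15ms: backlog = 0
  query t=16ms: backlog = 0

Answer: 3 0 0 0 0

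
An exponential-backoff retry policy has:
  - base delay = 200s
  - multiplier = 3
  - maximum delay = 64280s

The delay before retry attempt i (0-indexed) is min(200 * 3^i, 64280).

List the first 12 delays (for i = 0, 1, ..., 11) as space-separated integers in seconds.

Computing each delay:
  i=0: min(200*3^0, 64280) = 200
  i=1: min(200*3^1, 64280) = 600
  i=2: min(200*3^2, 64280) = 1800
  i=3: min(200*3^3, 64280) = 5400
  i=4: min(200*3^4, 64280) = 16200
  i=5: min(200*3^5, 64280) = 48600
  i=6: min(200*3^6, 64280) = 64280
  i=7: min(200*3^7, 64280) = 64280
  i=8: min(200*3^8, 64280) = 64280
  i=9: min(200*3^9, 64280) = 64280
  i=10: min(200*3^10, 64280) = 64280
  i=11: min(200*3^11, 64280) = 64280

Answer: 200 600 1800 5400 16200 48600 64280 64280 64280 64280 64280 64280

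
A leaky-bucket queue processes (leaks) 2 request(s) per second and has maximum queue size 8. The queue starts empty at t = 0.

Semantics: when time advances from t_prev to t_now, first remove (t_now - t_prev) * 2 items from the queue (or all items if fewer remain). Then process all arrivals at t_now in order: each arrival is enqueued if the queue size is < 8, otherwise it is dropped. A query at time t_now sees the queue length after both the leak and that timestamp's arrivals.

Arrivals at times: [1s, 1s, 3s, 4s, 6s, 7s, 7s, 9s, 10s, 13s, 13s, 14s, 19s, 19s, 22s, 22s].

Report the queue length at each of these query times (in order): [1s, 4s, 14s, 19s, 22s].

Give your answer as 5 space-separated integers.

Answer: 2 1 1 2 2

Derivation:
Queue lengths at query times:
  query t=1s: backlog = 2
  query t=4s: backlog = 1
  query t=14s: backlog = 1
  query t=19s: backlog = 2
  query t=22s: backlog = 2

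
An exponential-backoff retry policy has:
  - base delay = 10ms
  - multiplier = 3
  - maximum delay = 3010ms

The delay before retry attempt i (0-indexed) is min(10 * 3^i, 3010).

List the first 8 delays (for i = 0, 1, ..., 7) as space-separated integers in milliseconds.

Computing each delay:
  i=0: min(10*3^0, 3010) = 10
  i=1: min(10*3^1, 3010) = 30
  i=2: min(10*3^2, 3010) = 90
  i=3: min(10*3^3, 3010) = 270
  i=4: min(10*3^4, 3010) = 810
  i=5: min(10*3^5, 3010) = 2430
  i=6: min(10*3^6, 3010) = 3010
  i=7: min(10*3^7, 3010) = 3010

Answer: 10 30 90 270 810 2430 3010 3010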